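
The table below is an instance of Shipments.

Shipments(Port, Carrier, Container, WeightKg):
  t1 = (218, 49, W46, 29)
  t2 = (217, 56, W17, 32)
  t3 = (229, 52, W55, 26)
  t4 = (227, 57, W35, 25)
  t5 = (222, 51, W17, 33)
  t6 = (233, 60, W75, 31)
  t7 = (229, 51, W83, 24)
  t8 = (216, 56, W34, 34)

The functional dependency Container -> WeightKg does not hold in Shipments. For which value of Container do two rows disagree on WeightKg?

W17

Container=W46: row 1 → WeightKg = 29 ✓
Container=W17: rows 2, 5 → WeightKg takes values {32, 33} — violation
Container=W55: row 3 → WeightKg = 26 ✓
Container=W35: row 4 → WeightKg = 25 ✓
Container=W75: row 6 → WeightKg = 31 ✓
Container=W83: row 7 → WeightKg = 24 ✓
Container=W34: row 8 → WeightKg = 34 ✓
The only Container value with inconsistent WeightKg is Container=W17.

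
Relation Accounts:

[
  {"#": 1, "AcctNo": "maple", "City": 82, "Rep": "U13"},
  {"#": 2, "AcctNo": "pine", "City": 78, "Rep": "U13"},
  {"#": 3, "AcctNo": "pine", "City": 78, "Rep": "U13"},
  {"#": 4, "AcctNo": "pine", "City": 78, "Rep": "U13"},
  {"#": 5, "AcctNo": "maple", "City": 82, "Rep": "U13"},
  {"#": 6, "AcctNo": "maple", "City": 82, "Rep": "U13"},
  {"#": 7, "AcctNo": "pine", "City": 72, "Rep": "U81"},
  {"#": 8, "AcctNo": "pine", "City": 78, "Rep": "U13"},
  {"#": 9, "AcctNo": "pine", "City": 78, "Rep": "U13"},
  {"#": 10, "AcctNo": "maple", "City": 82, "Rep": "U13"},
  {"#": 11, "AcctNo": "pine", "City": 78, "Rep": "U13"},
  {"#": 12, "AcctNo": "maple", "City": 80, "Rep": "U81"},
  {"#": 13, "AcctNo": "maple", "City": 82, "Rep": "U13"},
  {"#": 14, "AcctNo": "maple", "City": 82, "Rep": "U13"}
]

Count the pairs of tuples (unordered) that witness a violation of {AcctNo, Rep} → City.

0

(AcctNo=maple, Rep=U13): all 6 rows agree on City — 0 pairs.
(AcctNo=pine, Rep=U13): all 6 rows agree on City — 0 pairs.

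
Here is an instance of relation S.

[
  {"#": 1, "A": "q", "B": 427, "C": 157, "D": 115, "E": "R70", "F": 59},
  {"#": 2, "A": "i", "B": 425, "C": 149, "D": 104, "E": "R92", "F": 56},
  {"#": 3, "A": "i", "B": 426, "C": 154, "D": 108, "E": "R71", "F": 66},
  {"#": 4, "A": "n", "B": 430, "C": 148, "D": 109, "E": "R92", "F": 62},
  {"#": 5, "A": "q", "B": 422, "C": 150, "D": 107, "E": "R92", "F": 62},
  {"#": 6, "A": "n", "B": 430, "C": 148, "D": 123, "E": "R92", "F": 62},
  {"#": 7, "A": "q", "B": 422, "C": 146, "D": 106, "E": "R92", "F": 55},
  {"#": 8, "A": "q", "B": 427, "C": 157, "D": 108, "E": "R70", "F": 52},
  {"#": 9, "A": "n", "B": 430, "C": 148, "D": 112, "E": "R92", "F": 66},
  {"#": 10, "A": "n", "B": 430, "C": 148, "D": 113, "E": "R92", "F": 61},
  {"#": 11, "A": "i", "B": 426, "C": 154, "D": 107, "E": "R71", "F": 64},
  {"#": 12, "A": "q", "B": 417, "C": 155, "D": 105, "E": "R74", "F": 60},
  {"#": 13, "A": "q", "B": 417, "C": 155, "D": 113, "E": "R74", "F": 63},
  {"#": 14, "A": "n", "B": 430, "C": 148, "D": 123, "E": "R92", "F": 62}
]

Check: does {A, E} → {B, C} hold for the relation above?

No

(A=q, E=R70): rows 1, 8 → {B,C} = (427, 157), (427, 157) ✓
(A=i, E=R92): row 2 → {B,C} = (425, 149) ✓
(A=i, E=R71): rows 3, 11 → {B,C} = (426, 154), (426, 154) ✓
(A=n, E=R92): rows 4, 6, 9, 10, 14 → {B,C} = (430, 148), (430, 148), (430, 148), (430, 148), (430, 148) ✓
(A=q, E=R92): rows 5, 7 → {B,C} takes values {(422, 150), (422, 146)} — violation
(A=q, E=R74): rows 12, 13 → {B,C} = (417, 155), (417, 155) ✓
Two rows agree on {A, E} but differ on {B, C}, so {A, E} → {B, C} does not hold.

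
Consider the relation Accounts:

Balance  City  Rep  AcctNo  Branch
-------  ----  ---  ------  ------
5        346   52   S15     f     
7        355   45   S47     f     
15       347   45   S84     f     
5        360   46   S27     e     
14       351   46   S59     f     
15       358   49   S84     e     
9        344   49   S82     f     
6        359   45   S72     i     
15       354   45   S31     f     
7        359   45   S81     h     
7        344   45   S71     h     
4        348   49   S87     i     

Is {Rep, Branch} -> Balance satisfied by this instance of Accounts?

(Rep=52, Branch=f): 1 row → Balance = 5 ✓
(Rep=45, Branch=f): 3 rows → Balance takes values {7, 15} — violation
(Rep=46, Branch=e): 1 row → Balance = 5 ✓
(Rep=46, Branch=f): 1 row → Balance = 14 ✓
(Rep=49, Branch=e): 1 row → Balance = 15 ✓
(Rep=49, Branch=f): 1 row → Balance = 9 ✓
(Rep=45, Branch=i): 1 row → Balance = 6 ✓
(Rep=45, Branch=h): 2 rows → Balance = 7, 7 ✓
(Rep=49, Branch=i): 1 row → Balance = 4 ✓
Two rows agree on {Rep, Branch} but differ on Balance, so {Rep, Branch} -> Balance does not hold.

No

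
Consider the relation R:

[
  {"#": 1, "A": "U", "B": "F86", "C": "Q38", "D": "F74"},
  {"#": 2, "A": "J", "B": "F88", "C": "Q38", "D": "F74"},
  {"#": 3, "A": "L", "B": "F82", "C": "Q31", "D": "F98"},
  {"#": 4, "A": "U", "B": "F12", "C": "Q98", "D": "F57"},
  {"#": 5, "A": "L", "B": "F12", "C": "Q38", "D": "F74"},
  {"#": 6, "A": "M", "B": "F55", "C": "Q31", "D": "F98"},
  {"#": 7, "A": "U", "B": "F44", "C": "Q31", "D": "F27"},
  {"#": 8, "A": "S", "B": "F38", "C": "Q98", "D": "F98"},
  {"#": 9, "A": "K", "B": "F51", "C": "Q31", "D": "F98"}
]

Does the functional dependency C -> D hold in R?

C=Q38: rows 1, 2, 5 → D = F74, F74, F74 ✓
C=Q31: rows 3, 6, 7, 9 → D takes values {F98, F27} — violation
C=Q98: rows 4, 8 → D takes values {F57, F98} — violation
Two rows agree on C but differ on D, so C -> D does not hold.

No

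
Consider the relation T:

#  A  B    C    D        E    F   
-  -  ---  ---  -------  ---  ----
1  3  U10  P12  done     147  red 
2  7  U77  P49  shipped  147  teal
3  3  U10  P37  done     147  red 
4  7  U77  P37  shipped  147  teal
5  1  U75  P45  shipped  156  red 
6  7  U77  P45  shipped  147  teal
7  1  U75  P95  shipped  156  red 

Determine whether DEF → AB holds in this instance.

(D=done, E=147, F=red): rows 1, 3 → {A,B} = (3, U10), (3, U10) ✓
(D=shipped, E=147, F=teal): rows 2, 4, 6 → {A,B} = (7, U77), (7, U77), (7, U77) ✓
(D=shipped, E=156, F=red): rows 5, 7 → {A,B} = (1, U75), (1, U75) ✓
Every DEF value is associated with a single AB value, so DEF → AB holds.

Yes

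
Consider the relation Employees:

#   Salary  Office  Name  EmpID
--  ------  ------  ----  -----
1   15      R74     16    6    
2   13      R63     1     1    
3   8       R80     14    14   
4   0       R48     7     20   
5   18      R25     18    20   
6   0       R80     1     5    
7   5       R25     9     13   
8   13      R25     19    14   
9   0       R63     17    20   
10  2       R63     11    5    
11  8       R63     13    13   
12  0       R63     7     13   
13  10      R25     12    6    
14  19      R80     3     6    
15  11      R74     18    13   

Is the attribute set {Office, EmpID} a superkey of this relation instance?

Rows 11 and 12 have the same {Office, EmpID} value (Office=R63, EmpID=13) but are distinct tuples, so {Office, EmpID} does not determine every attribute — not a superkey.

No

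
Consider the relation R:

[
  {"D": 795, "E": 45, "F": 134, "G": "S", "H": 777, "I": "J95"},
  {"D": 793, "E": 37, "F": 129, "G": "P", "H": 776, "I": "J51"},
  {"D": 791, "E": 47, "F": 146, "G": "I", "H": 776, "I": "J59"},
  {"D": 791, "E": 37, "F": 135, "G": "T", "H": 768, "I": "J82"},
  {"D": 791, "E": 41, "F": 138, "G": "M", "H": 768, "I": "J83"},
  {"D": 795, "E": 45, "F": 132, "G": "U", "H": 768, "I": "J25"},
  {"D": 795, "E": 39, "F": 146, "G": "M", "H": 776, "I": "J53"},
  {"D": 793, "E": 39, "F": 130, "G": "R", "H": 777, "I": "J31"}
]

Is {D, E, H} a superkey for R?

All 8 rows have distinct {D, E, H} values, so {D, E, H} → (all attributes) holds and {D, E, H} is a superkey.

Yes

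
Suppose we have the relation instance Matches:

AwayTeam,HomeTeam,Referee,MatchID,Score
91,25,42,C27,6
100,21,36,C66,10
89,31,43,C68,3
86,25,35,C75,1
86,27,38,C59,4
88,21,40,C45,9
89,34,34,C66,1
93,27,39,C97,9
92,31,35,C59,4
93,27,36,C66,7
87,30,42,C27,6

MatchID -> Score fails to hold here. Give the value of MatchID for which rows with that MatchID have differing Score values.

C66

MatchID=C27: 2 rows → Score = 6, 6 ✓
MatchID=C66: 3 rows → Score takes values {10, 1, 7} — violation
MatchID=C68: 1 row → Score = 3 ✓
MatchID=C75: 1 row → Score = 1 ✓
MatchID=C59: 2 rows → Score = 4, 4 ✓
MatchID=C45: 1 row → Score = 9 ✓
MatchID=C97: 1 row → Score = 9 ✓
The only MatchID value with inconsistent Score is MatchID=C66.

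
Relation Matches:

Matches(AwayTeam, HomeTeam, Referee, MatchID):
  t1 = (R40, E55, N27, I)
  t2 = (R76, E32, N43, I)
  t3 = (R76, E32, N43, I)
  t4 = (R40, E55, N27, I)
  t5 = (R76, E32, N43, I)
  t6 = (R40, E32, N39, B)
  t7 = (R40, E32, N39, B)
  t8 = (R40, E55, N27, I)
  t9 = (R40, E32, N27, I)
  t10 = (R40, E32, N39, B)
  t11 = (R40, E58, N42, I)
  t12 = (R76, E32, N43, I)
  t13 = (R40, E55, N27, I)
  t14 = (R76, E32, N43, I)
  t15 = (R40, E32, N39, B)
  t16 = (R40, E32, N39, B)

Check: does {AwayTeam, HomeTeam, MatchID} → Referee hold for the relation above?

(AwayTeam=R40, HomeTeam=E55, MatchID=I): rows 1, 4, 8, 13 → Referee = N27, N27, N27, N27 ✓
(AwayTeam=R76, HomeTeam=E32, MatchID=I): rows 2, 3, 5, 12, 14 → Referee = N43, N43, N43, N43, N43 ✓
(AwayTeam=R40, HomeTeam=E32, MatchID=B): rows 6, 7, 10, 15, 16 → Referee = N39, N39, N39, N39, N39 ✓
(AwayTeam=R40, HomeTeam=E32, MatchID=I): row 9 → Referee = N27 ✓
(AwayTeam=R40, HomeTeam=E58, MatchID=I): row 11 → Referee = N42 ✓
Every {AwayTeam, HomeTeam, MatchID} value is associated with a single Referee value, so {AwayTeam, HomeTeam, MatchID} → Referee holds.

Yes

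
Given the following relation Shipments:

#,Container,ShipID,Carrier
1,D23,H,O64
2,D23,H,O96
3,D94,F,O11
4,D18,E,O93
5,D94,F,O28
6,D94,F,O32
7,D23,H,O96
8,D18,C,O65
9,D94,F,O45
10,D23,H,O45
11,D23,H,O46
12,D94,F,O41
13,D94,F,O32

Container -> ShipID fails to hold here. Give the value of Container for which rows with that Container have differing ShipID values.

Container=D23: rows 1, 2, 7, 10, 11 → ShipID = H, H, H, H, H ✓
Container=D94: rows 3, 5, 6, 9, 12, 13 → ShipID = F, F, F, F, F, F ✓
Container=D18: rows 4, 8 → ShipID takes values {E, C} — violation
The only Container value with inconsistent ShipID is Container=D18.

D18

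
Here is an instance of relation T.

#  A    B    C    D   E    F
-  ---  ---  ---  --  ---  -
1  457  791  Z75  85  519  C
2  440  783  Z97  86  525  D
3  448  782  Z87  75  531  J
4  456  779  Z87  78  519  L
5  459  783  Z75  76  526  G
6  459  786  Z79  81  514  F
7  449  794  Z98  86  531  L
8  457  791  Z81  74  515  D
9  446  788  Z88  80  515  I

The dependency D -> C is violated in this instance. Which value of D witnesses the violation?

86

D=85: row 1 → C = Z75 ✓
D=86: rows 2, 7 → C takes values {Z97, Z98} — violation
D=75: row 3 → C = Z87 ✓
D=78: row 4 → C = Z87 ✓
D=76: row 5 → C = Z75 ✓
D=81: row 6 → C = Z79 ✓
D=74: row 8 → C = Z81 ✓
D=80: row 9 → C = Z88 ✓
The only D value with inconsistent C is D=86.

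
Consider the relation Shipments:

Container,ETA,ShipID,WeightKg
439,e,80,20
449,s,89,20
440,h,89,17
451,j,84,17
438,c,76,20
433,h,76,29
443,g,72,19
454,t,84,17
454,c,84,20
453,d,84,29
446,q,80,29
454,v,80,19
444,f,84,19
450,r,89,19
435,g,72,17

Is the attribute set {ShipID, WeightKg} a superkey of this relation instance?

No

Two distinct rows share (ShipID=84, WeightKg=17), so {ShipID, WeightKg} does not determine every attribute — not a superkey.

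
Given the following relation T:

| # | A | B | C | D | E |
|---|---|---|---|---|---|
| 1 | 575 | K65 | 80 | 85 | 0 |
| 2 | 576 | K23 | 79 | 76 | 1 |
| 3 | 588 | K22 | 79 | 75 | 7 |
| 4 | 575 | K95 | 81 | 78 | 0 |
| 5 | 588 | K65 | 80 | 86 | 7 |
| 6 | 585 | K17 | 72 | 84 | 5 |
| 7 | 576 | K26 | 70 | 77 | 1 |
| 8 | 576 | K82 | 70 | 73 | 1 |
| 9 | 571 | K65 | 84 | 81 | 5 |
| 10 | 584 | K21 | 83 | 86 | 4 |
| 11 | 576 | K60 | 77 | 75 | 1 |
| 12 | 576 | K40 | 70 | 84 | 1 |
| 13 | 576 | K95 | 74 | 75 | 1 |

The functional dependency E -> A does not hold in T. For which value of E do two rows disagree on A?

E=0: rows 1, 4 → A = 575, 575 ✓
E=1: rows 2, 7, 8, 11, 12, 13 → A = 576, 576, 576, 576, 576, 576 ✓
E=7: rows 3, 5 → A = 588, 588 ✓
E=5: rows 6, 9 → A takes values {585, 571} — violation
E=4: row 10 → A = 584 ✓
The only E value with inconsistent A is E=5.

5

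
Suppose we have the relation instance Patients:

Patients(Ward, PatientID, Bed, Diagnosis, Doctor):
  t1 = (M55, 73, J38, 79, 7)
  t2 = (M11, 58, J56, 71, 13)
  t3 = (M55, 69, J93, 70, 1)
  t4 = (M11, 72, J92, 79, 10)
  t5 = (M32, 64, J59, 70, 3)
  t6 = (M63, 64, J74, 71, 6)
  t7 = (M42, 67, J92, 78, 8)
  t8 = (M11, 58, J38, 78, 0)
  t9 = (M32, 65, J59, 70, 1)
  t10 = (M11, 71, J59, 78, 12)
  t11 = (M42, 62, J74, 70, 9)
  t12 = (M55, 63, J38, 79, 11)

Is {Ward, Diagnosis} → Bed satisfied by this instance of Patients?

(Ward=M55, Diagnosis=79): rows 1, 12 → Bed = J38, J38 ✓
(Ward=M11, Diagnosis=71): row 2 → Bed = J56 ✓
(Ward=M55, Diagnosis=70): row 3 → Bed = J93 ✓
(Ward=M11, Diagnosis=79): row 4 → Bed = J92 ✓
(Ward=M32, Diagnosis=70): rows 5, 9 → Bed = J59, J59 ✓
(Ward=M63, Diagnosis=71): row 6 → Bed = J74 ✓
(Ward=M42, Diagnosis=78): row 7 → Bed = J92 ✓
(Ward=M11, Diagnosis=78): rows 8, 10 → Bed takes values {J38, J59} — violation
(Ward=M42, Diagnosis=70): row 11 → Bed = J74 ✓
Two rows agree on {Ward, Diagnosis} but differ on Bed, so {Ward, Diagnosis} → Bed does not hold.

No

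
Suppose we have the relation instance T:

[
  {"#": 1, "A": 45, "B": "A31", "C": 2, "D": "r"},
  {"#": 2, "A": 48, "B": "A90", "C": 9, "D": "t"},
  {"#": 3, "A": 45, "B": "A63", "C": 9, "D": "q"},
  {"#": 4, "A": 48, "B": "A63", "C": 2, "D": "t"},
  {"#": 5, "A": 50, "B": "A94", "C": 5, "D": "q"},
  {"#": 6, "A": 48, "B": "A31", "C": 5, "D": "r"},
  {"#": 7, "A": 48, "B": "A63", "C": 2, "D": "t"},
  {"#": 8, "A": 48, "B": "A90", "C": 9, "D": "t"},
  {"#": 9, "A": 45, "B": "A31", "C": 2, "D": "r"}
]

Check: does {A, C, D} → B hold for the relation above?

Yes

(A=45, C=2, D=r): rows 1, 9 → B = A31, A31 ✓
(A=48, C=9, D=t): rows 2, 8 → B = A90, A90 ✓
(A=45, C=9, D=q): row 3 → B = A63 ✓
(A=48, C=2, D=t): rows 4, 7 → B = A63, A63 ✓
(A=50, C=5, D=q): row 5 → B = A94 ✓
(A=48, C=5, D=r): row 6 → B = A31 ✓
Every {A, C, D} value is associated with a single B value, so {A, C, D} → B holds.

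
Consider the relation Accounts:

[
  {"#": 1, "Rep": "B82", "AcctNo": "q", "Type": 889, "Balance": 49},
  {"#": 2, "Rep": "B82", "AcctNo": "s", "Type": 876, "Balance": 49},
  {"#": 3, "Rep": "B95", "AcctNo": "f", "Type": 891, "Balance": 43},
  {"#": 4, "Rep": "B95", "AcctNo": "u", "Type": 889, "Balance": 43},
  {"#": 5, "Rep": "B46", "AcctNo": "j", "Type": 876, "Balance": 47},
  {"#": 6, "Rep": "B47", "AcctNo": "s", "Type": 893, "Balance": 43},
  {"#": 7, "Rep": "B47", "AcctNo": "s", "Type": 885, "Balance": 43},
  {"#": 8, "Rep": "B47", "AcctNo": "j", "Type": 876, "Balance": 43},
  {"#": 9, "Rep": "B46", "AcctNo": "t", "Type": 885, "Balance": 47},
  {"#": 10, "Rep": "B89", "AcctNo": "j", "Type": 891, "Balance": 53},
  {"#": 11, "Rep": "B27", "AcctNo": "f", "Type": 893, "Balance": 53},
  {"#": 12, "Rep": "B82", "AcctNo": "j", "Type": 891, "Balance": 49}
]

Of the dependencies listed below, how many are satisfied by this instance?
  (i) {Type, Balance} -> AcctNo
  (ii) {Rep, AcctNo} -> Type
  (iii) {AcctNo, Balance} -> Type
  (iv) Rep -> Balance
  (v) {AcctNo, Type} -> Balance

2

(i) {Type, Balance} -> AcctNo: every LHS value maps to a single RHS value — holds.
(ii) {Rep, AcctNo} -> Type: (Rep=B47, AcctNo=s): rows 6, 7 → Type takes values {893, 885} — violation — fails.
(iii) {AcctNo, Balance} -> Type: (AcctNo=s, Balance=43): rows 6, 7 → Type takes values {893, 885} — violation — fails.
(iv) Rep -> Balance: every LHS value maps to a single RHS value — holds.
(v) {AcctNo, Type} -> Balance: (AcctNo=j, Type=876): rows 5, 8 → Balance takes values {47, 43} — violation; (AcctNo=j, Type=891): rows 10, 12 → Balance takes values {53, 49} — violation — fails.
2 of the 5 dependencies hold.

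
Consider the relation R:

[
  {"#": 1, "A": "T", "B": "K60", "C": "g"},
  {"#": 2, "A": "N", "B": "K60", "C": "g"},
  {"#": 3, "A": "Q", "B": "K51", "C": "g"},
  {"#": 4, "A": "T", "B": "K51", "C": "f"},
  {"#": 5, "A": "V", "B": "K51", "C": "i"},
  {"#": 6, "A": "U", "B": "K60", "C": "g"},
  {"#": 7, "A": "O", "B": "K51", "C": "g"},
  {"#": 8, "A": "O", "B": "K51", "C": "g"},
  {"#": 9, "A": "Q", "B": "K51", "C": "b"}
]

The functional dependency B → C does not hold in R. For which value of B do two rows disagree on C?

K51

B=K60: rows 1, 2, 6 → C = g, g, g ✓
B=K51: rows 3, 4, 5, 7, 8, 9 → C takes values {g, f, i, b} — violation
The only B value with inconsistent C is B=K51.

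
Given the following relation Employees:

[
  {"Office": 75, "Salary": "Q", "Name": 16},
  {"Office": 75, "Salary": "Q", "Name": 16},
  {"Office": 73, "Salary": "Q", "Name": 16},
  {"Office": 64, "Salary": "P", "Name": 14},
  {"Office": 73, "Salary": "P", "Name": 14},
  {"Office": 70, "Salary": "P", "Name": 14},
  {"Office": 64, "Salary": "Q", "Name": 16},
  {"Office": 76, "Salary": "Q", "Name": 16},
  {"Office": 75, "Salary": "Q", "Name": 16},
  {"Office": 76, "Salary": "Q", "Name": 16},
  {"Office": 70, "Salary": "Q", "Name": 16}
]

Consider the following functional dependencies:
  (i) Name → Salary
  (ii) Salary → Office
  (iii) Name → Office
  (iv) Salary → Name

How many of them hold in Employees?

2

(i) Name → Salary: every LHS value maps to a single RHS value — holds.
(ii) Salary → Office: Salary=Q: 8 rows → Office takes values {75, 73, 64, 76, 70} — violation; Salary=P: 3 rows → Office takes values {64, 73, 70} — violation — fails.
(iii) Name → Office: Name=16: 8 rows → Office takes values {75, 73, 64, 76, 70} — violation; Name=14: 3 rows → Office takes values {64, 73, 70} — violation — fails.
(iv) Salary → Name: every LHS value maps to a single RHS value — holds.
2 of the 4 dependencies hold.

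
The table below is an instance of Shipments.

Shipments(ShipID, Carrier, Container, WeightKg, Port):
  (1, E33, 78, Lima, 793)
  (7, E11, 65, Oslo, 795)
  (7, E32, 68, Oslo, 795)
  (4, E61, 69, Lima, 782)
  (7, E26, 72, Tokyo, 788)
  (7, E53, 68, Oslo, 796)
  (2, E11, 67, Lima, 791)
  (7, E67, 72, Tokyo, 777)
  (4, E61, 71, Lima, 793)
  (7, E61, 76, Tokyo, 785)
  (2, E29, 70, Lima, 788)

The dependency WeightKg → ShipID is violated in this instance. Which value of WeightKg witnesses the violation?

Lima

WeightKg=Lima: 5 rows → ShipID takes values {1, 4, 2} — violation
WeightKg=Oslo: 3 rows → ShipID = 7, 7, 7 ✓
WeightKg=Tokyo: 3 rows → ShipID = 7, 7, 7 ✓
The only WeightKg value with inconsistent ShipID is WeightKg=Lima.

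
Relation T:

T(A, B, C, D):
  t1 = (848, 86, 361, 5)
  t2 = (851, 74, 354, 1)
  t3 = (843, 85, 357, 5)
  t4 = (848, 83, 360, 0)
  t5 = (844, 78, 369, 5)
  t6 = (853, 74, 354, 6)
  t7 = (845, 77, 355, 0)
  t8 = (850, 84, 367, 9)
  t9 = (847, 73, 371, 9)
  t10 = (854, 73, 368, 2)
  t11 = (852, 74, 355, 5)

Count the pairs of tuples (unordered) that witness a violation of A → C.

A=848: violating pairs (1,4) — 1 pair.

1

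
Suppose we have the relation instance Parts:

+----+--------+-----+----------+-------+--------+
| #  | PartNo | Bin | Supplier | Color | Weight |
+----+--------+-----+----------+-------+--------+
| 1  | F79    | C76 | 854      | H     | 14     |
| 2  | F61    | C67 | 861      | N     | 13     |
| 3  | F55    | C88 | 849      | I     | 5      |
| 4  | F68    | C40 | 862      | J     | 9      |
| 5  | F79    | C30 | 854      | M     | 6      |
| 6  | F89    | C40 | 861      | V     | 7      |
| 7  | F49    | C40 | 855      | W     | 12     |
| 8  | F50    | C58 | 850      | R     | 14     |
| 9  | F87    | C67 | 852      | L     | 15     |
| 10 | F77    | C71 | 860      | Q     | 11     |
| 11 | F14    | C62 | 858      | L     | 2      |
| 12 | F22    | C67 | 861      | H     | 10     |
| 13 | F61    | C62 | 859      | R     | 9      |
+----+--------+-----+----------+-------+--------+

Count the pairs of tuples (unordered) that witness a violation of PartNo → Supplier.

1

PartNo=F79: all 2 rows agree on Supplier — 0 pairs.
PartNo=F61: violating pairs (2,13) — 1 pair.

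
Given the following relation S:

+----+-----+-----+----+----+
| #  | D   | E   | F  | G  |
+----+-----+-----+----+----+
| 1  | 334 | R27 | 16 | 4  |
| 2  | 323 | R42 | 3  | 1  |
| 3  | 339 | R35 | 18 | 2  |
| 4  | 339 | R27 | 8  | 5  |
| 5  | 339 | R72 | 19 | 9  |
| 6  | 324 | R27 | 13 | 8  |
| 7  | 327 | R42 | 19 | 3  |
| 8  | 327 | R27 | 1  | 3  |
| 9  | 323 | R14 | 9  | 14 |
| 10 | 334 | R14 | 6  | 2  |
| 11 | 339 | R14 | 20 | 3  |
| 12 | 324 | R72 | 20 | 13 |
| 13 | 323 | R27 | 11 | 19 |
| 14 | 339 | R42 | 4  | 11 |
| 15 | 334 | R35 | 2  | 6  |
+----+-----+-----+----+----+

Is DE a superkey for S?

Yes

All 15 rows have distinct DE values, so DE → (all attributes) holds and DE is a superkey.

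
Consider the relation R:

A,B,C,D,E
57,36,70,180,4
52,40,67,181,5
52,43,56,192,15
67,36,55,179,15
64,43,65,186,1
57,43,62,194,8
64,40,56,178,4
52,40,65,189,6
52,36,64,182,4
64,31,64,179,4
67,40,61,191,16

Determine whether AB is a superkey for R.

No

Two distinct rows share (A=52, B=40), so AB does not determine every attribute — not a superkey.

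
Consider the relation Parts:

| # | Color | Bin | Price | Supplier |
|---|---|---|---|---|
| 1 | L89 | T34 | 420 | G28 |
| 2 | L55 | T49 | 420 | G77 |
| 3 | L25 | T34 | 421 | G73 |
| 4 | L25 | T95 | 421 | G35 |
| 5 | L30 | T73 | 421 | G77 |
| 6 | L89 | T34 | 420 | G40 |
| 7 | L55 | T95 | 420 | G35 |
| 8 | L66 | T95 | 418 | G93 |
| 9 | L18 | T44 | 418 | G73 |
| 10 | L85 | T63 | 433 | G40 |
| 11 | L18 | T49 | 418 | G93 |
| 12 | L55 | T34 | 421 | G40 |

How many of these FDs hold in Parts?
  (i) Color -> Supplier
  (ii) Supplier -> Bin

(i) Color -> Supplier: Color=L89: rows 1, 6 → Supplier takes values {G28, G40} — violation; Color=L55: rows 2, 7, 12 → Supplier takes values {G77, G35, G40} — violation; Color=L25: rows 3, 4 → Supplier takes values {G73, G35} — violation; Color=L18: rows 9, 11 → Supplier takes values {G73, G93} — violation — fails.
(ii) Supplier -> Bin: Supplier=G77: rows 2, 5 → Bin takes values {T49, T73} — violation; Supplier=G73: rows 3, 9 → Bin takes values {T34, T44} — violation; Supplier=G40: rows 6, 10, 12 → Bin takes values {T34, T63} — violation; Supplier=G93: rows 8, 11 → Bin takes values {T95, T49} — violation — fails.
None of the 2 dependencies hold.

0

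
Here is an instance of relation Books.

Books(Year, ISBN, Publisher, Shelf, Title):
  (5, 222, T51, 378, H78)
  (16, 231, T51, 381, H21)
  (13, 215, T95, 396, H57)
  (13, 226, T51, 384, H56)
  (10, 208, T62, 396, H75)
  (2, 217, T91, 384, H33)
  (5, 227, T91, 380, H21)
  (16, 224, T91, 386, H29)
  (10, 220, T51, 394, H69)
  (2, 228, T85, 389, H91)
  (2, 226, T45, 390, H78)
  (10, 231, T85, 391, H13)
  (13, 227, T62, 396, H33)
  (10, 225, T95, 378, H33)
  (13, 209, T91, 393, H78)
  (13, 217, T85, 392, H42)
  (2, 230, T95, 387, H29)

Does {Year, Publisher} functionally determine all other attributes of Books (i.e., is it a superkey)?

Yes

All 17 rows have distinct {Year, Publisher} values, so {Year, Publisher} → (all attributes) holds and {Year, Publisher} is a superkey.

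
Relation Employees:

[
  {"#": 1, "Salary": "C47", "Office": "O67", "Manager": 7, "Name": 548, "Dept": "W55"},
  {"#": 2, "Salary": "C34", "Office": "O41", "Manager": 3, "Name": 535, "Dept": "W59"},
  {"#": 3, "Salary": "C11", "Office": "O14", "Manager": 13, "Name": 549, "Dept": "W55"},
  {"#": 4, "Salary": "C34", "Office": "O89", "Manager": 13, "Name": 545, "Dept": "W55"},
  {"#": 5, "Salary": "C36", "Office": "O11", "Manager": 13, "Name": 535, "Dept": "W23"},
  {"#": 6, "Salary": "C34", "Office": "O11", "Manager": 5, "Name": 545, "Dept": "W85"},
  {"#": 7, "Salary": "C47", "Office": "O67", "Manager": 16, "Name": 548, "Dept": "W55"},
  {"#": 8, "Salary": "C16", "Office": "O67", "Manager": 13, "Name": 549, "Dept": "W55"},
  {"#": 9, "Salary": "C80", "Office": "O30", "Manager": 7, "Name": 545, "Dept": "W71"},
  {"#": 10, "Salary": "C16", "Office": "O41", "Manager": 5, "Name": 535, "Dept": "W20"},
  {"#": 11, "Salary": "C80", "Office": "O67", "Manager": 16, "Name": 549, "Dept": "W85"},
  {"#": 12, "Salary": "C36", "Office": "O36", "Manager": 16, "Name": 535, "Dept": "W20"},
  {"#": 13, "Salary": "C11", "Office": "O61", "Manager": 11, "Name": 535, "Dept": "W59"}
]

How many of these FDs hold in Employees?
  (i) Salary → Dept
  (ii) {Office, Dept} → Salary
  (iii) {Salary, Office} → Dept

1

(i) Salary → Dept: Salary=C34: rows 2, 4, 6 → Dept takes values {W59, W55, W85} — violation; Salary=C11: rows 3, 13 → Dept takes values {W55, W59} — violation; Salary=C36: rows 5, 12 → Dept takes values {W23, W20} — violation; Salary=C16: rows 8, 10 → Dept takes values {W55, W20} — violation; Salary=C80: rows 9, 11 → Dept takes values {W71, W85} — violation — fails.
(ii) {Office, Dept} → Salary: (Office=O67, Dept=W55): rows 1, 7, 8 → Salary takes values {C47, C16} — violation — fails.
(iii) {Salary, Office} → Dept: every LHS value maps to a single RHS value — holds.
1 of the 3 dependencies holds.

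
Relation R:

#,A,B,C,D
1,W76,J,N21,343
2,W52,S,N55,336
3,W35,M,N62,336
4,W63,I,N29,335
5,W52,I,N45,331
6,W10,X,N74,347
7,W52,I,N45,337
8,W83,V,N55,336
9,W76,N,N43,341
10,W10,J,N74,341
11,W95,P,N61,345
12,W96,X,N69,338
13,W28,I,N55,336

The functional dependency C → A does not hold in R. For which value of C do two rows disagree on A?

C=N21: row 1 → A = W76 ✓
C=N55: rows 2, 8, 13 → A takes values {W52, W83, W28} — violation
C=N62: row 3 → A = W35 ✓
C=N29: row 4 → A = W63 ✓
C=N45: rows 5, 7 → A = W52, W52 ✓
C=N74: rows 6, 10 → A = W10, W10 ✓
C=N43: row 9 → A = W76 ✓
C=N61: row 11 → A = W95 ✓
C=N69: row 12 → A = W96 ✓
The only C value with inconsistent A is C=N55.

N55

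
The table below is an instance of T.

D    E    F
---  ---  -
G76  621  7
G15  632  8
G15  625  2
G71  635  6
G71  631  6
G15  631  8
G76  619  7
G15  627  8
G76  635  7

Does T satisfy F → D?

Yes

F=7: 3 rows → D = G76, G76, G76 ✓
F=8: 3 rows → D = G15, G15, G15 ✓
F=2: 1 row → D = G15 ✓
F=6: 2 rows → D = G71, G71 ✓
Every F value is associated with a single D value, so F → D holds.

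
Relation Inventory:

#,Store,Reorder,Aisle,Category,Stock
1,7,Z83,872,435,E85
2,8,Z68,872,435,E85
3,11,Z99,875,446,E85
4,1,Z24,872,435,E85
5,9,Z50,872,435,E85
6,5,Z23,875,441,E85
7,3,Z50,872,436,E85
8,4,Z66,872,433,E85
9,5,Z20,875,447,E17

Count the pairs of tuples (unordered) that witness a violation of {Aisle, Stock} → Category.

(Aisle=872, Stock=E85): violating pairs (1,7), (1,8), (2,7), (2,8), (4,7), (4,8), (5,7), (5,8), (7,8) — 9 pairs.
(Aisle=875, Stock=E85): violating pairs (3,6) — 1 pair.

10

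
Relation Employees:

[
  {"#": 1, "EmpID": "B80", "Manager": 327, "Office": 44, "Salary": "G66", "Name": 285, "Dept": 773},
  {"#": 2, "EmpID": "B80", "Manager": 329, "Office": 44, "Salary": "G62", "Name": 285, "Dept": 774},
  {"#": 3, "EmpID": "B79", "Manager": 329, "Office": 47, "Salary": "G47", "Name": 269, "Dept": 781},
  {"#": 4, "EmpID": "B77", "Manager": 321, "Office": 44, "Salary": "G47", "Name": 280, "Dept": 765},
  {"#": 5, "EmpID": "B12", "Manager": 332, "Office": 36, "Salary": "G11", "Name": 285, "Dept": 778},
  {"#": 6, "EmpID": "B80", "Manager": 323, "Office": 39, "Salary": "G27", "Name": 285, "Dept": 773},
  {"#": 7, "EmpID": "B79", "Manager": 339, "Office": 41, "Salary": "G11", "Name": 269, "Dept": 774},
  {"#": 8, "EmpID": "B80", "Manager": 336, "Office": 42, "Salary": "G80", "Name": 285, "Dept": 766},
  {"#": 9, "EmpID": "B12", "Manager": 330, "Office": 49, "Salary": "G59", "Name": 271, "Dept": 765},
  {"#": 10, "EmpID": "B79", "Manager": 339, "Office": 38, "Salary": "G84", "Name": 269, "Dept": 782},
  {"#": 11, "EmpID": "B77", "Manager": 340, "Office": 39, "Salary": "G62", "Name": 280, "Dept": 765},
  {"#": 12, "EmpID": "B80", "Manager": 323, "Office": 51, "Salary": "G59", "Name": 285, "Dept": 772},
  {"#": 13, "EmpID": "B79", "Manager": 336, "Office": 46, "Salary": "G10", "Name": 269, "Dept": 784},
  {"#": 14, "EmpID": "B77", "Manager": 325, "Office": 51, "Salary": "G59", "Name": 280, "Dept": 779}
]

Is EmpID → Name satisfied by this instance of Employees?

EmpID=B80: rows 1, 2, 6, 8, 12 → Name = 285, 285, 285, 285, 285 ✓
EmpID=B79: rows 3, 7, 10, 13 → Name = 269, 269, 269, 269 ✓
EmpID=B77: rows 4, 11, 14 → Name = 280, 280, 280 ✓
EmpID=B12: rows 5, 9 → Name takes values {285, 271} — violation
Two rows agree on EmpID but differ on Name, so EmpID → Name does not hold.

No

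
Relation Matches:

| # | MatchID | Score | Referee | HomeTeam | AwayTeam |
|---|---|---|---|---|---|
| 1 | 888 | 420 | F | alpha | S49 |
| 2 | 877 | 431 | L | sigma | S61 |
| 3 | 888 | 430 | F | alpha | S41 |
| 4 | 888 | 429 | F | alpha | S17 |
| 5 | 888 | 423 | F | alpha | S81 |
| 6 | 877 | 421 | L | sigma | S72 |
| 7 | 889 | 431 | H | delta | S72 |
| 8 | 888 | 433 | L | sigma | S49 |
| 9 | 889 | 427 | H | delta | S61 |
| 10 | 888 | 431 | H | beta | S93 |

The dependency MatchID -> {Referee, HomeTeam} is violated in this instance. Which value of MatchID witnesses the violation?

888

MatchID=888: rows 1, 3, 4, 5, 8, 10 → {Referee,HomeTeam} takes values {(F, alpha), (L, sigma), (H, beta)} — violation
MatchID=877: rows 2, 6 → {Referee,HomeTeam} = (L, sigma), (L, sigma) ✓
MatchID=889: rows 7, 9 → {Referee,HomeTeam} = (H, delta), (H, delta) ✓
The only MatchID value with inconsistent RHS is MatchID=888.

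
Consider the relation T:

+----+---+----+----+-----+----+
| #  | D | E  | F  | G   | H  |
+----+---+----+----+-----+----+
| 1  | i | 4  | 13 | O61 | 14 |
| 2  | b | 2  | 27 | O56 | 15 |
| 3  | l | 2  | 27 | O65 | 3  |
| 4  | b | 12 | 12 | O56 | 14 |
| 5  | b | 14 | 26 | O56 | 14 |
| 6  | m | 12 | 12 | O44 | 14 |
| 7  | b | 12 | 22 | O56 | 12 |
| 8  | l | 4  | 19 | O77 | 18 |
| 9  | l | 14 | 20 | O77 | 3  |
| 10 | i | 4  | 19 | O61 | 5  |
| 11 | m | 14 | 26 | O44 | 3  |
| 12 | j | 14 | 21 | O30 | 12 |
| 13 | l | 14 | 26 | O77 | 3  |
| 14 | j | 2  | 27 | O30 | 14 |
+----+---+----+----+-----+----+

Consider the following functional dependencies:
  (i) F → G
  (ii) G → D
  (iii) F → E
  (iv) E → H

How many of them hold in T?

(i) F → G: F=27: rows 2, 3, 14 → G takes values {O56, O65, O30} — violation; F=12: rows 4, 6 → G takes values {O56, O44} — violation; F=26: rows 5, 11, 13 → G takes values {O56, O44, O77} — violation; F=19: rows 8, 10 → G takes values {O77, O61} — violation — fails.
(ii) G → D: every LHS value maps to a single RHS value — holds.
(iii) F → E: every LHS value maps to a single RHS value — holds.
(iv) E → H: E=4: rows 1, 8, 10 → H takes values {14, 18, 5} — violation; E=2: rows 2, 3, 14 → H takes values {15, 3, 14} — violation; E=12: rows 4, 6, 7 → H takes values {14, 12} — violation; E=14: rows 5, 9, 11, 12, 13 → H takes values {14, 3, 12} — violation — fails.
2 of the 4 dependencies hold.

2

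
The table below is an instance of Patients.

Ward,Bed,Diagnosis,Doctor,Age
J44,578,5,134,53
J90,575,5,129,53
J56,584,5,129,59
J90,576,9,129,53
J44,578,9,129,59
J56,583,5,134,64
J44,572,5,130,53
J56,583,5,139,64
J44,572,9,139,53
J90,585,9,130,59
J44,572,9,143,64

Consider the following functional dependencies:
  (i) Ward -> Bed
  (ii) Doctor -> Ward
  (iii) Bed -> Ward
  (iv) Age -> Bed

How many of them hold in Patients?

(i) Ward -> Bed: Ward=J44: 5 rows → Bed takes values {578, 572} — violation; Ward=J90: 3 rows → Bed takes values {575, 576, 585} — violation; Ward=J56: 3 rows → Bed takes values {584, 583} — violation — fails.
(ii) Doctor -> Ward: Doctor=134: 2 rows → Ward takes values {J44, J56} — violation; Doctor=129: 4 rows → Ward takes values {J90, J56, J44} — violation; Doctor=130: 2 rows → Ward takes values {J44, J90} — violation; Doctor=139: 2 rows → Ward takes values {J56, J44} — violation — fails.
(iii) Bed -> Ward: every LHS value maps to a single RHS value — holds.
(iv) Age -> Bed: Age=53: 5 rows → Bed takes values {578, 575, 576, 572} — violation; Age=59: 3 rows → Bed takes values {584, 578, 585} — violation; Age=64: 3 rows → Bed takes values {583, 572} — violation — fails.
1 of the 4 dependencies holds.

1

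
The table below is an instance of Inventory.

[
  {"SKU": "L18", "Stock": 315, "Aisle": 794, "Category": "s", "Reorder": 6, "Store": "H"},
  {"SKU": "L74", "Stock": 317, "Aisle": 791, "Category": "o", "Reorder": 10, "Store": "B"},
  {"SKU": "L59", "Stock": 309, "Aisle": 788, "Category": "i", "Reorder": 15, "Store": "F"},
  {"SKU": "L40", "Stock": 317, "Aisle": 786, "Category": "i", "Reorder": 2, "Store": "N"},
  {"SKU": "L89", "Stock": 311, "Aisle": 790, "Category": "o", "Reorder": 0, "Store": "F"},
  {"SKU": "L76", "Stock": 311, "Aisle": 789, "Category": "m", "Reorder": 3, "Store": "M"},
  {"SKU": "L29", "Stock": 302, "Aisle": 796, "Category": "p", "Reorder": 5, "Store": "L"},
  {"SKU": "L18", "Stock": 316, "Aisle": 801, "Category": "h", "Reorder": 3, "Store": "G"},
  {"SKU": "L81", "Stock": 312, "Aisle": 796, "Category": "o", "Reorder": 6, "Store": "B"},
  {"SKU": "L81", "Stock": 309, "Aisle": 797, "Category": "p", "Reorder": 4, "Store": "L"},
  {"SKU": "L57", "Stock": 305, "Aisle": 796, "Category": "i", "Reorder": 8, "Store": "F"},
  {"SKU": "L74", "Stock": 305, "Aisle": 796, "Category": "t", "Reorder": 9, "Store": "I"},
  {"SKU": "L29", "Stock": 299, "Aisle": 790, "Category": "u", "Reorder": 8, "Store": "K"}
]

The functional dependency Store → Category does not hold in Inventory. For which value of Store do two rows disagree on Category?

F

Store=H: 1 row → Category = s ✓
Store=B: 2 rows → Category = o, o ✓
Store=F: 3 rows → Category takes values {i, o} — violation
Store=N: 1 row → Category = i ✓
Store=M: 1 row → Category = m ✓
Store=L: 2 rows → Category = p, p ✓
Store=G: 1 row → Category = h ✓
Store=I: 1 row → Category = t ✓
Store=K: 1 row → Category = u ✓
The only Store value with inconsistent Category is Store=F.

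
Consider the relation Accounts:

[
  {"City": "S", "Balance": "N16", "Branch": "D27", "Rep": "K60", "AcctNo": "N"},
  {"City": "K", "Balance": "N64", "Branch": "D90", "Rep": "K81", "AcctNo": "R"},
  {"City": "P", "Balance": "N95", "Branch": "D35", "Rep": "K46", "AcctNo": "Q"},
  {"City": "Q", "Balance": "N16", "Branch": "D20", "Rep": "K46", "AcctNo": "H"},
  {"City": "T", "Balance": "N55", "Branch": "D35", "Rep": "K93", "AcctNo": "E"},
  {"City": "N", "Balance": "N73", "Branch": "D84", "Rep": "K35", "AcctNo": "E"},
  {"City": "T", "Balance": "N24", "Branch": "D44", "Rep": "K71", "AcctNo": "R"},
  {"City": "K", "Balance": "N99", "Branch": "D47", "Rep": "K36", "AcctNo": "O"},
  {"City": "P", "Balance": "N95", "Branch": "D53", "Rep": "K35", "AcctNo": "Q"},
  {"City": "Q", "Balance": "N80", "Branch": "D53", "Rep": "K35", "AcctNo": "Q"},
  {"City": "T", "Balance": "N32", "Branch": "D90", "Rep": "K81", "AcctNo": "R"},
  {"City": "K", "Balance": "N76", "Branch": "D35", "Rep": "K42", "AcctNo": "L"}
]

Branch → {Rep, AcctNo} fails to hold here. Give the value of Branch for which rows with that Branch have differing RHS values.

Branch=D27: 1 row → {Rep,AcctNo} = (K60, N) ✓
Branch=D90: 2 rows → {Rep,AcctNo} = (K81, R), (K81, R) ✓
Branch=D35: 3 rows → {Rep,AcctNo} takes values {(K46, Q), (K93, E), (K42, L)} — violation
Branch=D20: 1 row → {Rep,AcctNo} = (K46, H) ✓
Branch=D84: 1 row → {Rep,AcctNo} = (K35, E) ✓
Branch=D44: 1 row → {Rep,AcctNo} = (K71, R) ✓
Branch=D47: 1 row → {Rep,AcctNo} = (K36, O) ✓
Branch=D53: 2 rows → {Rep,AcctNo} = (K35, Q), (K35, Q) ✓
The only Branch value with inconsistent RHS is Branch=D35.

D35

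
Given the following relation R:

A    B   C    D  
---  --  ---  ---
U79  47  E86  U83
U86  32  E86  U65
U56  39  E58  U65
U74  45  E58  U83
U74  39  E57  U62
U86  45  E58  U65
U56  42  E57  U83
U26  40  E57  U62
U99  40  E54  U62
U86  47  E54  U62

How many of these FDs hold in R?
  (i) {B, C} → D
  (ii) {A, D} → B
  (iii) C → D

(i) {B, C} → D: (B=45, C=E58): 2 rows → D takes values {U83, U65} — violation — fails.
(ii) {A, D} → B: (A=U86, D=U65): 2 rows → B takes values {32, 45} — violation — fails.
(iii) C → D: C=E86: 2 rows → D takes values {U83, U65} — violation; C=E58: 3 rows → D takes values {U65, U83} — violation; C=E57: 3 rows → D takes values {U62, U83} — violation — fails.
None of the 3 dependencies hold.

0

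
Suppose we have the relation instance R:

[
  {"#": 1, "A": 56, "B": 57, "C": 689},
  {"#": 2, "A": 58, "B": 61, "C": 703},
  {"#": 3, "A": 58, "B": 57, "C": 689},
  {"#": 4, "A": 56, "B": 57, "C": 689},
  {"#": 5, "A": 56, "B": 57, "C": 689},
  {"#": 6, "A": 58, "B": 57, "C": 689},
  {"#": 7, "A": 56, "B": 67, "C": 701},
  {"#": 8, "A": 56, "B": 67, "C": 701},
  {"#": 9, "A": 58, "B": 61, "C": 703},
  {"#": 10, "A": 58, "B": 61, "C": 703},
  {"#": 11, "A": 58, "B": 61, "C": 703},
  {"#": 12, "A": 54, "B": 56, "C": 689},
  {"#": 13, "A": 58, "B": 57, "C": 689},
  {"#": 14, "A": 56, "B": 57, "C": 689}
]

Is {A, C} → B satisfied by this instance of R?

(A=56, C=689): rows 1, 4, 5, 14 → B = 57, 57, 57, 57 ✓
(A=58, C=703): rows 2, 9, 10, 11 → B = 61, 61, 61, 61 ✓
(A=58, C=689): rows 3, 6, 13 → B = 57, 57, 57 ✓
(A=56, C=701): rows 7, 8 → B = 67, 67 ✓
(A=54, C=689): row 12 → B = 56 ✓
Every {A, C} value is associated with a single B value, so {A, C} → B holds.

Yes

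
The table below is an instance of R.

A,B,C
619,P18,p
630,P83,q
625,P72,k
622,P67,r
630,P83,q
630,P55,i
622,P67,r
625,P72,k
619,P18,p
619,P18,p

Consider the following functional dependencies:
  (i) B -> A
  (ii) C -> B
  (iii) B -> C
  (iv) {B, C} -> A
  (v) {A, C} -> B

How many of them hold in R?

5

(i) B -> A: every LHS value maps to a single RHS value — holds.
(ii) C -> B: every LHS value maps to a single RHS value — holds.
(iii) B -> C: every LHS value maps to a single RHS value — holds.
(iv) {B, C} -> A: every LHS value maps to a single RHS value — holds.
(v) {A, C} -> B: every LHS value maps to a single RHS value — holds.
5 of the 5 dependencies hold.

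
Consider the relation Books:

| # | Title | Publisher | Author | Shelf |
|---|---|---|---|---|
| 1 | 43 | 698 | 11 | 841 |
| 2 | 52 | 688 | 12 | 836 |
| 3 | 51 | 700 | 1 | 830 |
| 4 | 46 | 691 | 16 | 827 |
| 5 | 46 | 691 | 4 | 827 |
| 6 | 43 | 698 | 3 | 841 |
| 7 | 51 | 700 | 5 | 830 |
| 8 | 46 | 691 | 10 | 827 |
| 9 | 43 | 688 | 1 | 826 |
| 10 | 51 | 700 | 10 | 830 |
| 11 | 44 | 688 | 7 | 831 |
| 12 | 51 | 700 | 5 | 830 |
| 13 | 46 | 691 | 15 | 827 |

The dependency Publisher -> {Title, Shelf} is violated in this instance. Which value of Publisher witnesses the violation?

Publisher=698: rows 1, 6 → {Title,Shelf} = (43, 841), (43, 841) ✓
Publisher=688: rows 2, 9, 11 → {Title,Shelf} takes values {(52, 836), (43, 826), (44, 831)} — violation
Publisher=700: rows 3, 7, 10, 12 → {Title,Shelf} = (51, 830), (51, 830), (51, 830), (51, 830) ✓
Publisher=691: rows 4, 5, 8, 13 → {Title,Shelf} = (46, 827), (46, 827), (46, 827), (46, 827) ✓
The only Publisher value with inconsistent RHS is Publisher=688.

688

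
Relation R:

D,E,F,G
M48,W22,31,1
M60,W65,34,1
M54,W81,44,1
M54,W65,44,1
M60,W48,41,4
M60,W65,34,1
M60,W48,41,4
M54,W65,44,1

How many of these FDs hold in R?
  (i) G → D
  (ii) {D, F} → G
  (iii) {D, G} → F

2

(i) G → D: G=1: 6 rows → D takes values {M48, M60, M54} — violation — fails.
(ii) {D, F} → G: every LHS value maps to a single RHS value — holds.
(iii) {D, G} → F: every LHS value maps to a single RHS value — holds.
2 of the 3 dependencies hold.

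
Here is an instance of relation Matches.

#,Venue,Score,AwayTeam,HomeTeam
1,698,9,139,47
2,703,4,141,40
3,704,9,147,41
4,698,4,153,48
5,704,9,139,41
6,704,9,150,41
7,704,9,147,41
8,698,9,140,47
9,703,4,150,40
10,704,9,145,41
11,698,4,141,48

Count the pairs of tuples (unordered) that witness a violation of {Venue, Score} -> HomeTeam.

(Venue=698, Score=9): all 2 rows agree on HomeTeam — 0 pairs.
(Venue=703, Score=4): all 2 rows agree on HomeTeam — 0 pairs.
(Venue=704, Score=9): all 5 rows agree on HomeTeam — 0 pairs.
(Venue=698, Score=4): all 2 rows agree on HomeTeam — 0 pairs.

0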